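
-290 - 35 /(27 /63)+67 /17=-18754 /51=-367.73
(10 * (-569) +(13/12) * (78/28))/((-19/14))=318471/76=4190.41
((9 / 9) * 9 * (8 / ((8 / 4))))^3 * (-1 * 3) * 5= -699840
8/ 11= 0.73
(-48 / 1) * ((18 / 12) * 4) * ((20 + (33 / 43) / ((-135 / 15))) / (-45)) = 127.45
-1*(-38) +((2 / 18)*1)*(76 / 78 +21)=14195 / 351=40.44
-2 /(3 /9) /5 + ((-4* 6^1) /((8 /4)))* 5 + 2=-296 /5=-59.20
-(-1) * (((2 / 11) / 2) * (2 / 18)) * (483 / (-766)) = -161 / 25278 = -0.01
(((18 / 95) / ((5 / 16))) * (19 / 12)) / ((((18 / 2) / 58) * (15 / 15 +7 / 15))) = 232 / 55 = 4.22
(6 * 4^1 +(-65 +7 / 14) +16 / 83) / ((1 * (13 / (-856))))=2863748 / 1079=2654.08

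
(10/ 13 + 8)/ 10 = 57/ 65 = 0.88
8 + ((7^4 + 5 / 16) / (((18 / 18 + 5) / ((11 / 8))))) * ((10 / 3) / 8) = 242987 / 1024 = 237.29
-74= -74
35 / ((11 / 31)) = 1085 / 11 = 98.64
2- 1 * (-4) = 6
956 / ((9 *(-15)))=-956 / 135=-7.08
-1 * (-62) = 62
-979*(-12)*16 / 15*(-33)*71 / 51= -48934336 / 85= -575698.07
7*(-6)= -42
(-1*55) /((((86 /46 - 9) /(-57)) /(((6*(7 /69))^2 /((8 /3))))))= -460845 /7544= -61.09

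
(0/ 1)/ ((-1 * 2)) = 0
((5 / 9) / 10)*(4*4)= 8 / 9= 0.89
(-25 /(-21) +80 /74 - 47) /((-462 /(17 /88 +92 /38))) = 25318289 /100034088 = 0.25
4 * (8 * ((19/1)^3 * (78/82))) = 8560032/41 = 208781.27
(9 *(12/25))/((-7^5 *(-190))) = 0.00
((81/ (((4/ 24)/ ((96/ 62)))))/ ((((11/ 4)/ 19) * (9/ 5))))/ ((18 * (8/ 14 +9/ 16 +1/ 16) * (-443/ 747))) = -2289047040/ 10121221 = -226.16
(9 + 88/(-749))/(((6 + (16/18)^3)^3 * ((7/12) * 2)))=7732525539951/305780826342404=0.03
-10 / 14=-5 / 7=-0.71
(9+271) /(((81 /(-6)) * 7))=-80 /27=-2.96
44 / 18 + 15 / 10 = 71 / 18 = 3.94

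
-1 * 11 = -11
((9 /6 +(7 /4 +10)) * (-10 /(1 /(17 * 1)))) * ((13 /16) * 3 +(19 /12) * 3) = -518075 /32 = -16189.84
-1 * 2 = -2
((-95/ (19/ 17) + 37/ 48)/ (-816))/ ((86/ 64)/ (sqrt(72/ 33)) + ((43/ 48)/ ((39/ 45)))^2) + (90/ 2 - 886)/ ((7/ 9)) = -367952246908/ 340401999 - 230944246 *sqrt(66)/ 6273122553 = -1081.23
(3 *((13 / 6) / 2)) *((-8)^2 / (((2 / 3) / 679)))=211848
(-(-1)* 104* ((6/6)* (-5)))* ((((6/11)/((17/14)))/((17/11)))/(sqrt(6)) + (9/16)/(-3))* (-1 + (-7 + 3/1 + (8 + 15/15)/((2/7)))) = 10335/4-192920* sqrt(6)/289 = 948.61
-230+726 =496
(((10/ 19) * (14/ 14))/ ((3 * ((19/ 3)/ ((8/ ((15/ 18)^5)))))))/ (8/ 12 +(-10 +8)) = -93312/ 225625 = -0.41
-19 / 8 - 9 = -91 / 8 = -11.38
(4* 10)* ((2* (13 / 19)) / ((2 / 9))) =4680 / 19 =246.32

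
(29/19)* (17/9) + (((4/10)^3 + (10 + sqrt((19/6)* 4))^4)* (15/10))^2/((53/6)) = 54027466688* sqrt(114)/3975 + 20657332145510369/141609375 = 290996333.84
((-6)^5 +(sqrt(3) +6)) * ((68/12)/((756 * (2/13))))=-40885/108 +221 * sqrt(3)/4536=-378.48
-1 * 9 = -9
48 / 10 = 24 / 5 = 4.80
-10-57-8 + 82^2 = 6649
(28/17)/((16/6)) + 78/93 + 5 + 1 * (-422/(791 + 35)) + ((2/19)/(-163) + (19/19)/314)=629466277289/105828228079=5.95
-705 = -705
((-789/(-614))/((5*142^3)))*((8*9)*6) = 0.00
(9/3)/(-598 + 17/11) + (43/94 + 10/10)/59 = 238613/12129102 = 0.02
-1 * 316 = -316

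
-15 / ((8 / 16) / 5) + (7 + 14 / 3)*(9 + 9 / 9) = -100 / 3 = -33.33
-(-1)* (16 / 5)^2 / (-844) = -64 / 5275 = -0.01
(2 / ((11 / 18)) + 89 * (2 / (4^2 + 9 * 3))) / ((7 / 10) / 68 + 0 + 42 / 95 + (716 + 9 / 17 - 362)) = 9059504 / 433870129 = 0.02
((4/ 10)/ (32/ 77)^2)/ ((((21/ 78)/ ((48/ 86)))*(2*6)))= 0.40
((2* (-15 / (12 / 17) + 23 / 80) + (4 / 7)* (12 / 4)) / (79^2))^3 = -1427248046979 / 5336255823596992000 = -0.00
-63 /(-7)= 9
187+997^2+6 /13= 12924554 /13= 994196.46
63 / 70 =9 / 10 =0.90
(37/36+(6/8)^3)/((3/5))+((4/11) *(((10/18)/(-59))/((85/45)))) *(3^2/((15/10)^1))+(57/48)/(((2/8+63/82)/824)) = 3067098515681/3183859008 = 963.33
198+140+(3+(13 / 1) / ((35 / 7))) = 1718 / 5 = 343.60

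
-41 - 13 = -54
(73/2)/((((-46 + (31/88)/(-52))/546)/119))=-10852217376/210527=-51547.87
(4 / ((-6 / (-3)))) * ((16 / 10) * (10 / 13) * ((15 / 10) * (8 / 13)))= 2.27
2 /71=0.03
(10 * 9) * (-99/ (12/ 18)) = -13365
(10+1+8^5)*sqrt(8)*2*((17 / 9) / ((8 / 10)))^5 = 145442164384375*sqrt(2) / 15116544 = 13606700.14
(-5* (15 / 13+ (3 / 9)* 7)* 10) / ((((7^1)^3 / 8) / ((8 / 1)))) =-435200 / 13377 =-32.53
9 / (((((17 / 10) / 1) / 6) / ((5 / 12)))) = 225 / 17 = 13.24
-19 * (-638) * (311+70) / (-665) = -243078 / 35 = -6945.09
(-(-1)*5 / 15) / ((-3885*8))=-1 / 93240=-0.00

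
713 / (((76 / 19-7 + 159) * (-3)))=-1.52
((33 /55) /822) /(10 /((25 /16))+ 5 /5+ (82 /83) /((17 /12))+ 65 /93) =0.00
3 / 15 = 1 / 5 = 0.20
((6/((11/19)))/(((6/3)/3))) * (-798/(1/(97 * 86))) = -103484785.09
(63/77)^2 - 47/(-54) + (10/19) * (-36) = -2161081/124146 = -17.41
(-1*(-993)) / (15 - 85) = -14.19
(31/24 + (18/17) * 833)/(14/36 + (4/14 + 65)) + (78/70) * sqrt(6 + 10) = 4148973/231700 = 17.91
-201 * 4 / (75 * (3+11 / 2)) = -536 / 425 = -1.26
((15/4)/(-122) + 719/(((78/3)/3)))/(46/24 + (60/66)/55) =42.90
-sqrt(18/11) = -3 * sqrt(22)/11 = -1.28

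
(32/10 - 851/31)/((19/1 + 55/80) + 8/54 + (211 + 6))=-1623888/15858515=-0.10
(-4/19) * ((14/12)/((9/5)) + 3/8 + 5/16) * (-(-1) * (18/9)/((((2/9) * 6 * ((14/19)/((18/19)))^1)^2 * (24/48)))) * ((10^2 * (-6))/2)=1168425/3724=313.76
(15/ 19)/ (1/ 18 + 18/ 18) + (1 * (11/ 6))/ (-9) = 10609/ 19494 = 0.54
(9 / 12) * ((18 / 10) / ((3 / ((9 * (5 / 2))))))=81 / 8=10.12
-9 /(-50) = 9 /50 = 0.18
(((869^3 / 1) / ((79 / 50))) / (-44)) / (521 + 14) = -3775805 / 214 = -17643.95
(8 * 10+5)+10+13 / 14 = 1343 / 14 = 95.93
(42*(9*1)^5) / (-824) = -1240029 / 412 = -3009.78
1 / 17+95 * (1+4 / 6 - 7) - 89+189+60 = -17677 / 51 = -346.61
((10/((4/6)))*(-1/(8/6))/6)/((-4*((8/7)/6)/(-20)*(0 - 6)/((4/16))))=525/256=2.05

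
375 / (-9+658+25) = 0.56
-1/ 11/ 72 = -1/ 792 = -0.00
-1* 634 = -634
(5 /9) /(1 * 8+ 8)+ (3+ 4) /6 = 173 /144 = 1.20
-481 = -481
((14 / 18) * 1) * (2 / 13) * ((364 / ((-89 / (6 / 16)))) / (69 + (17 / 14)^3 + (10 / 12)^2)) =-403368 / 157119799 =-0.00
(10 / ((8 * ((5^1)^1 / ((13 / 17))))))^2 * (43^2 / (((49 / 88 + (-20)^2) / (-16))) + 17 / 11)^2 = 132856624707730729 / 695179244527504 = 191.11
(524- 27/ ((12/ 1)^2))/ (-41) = -8381/ 656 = -12.78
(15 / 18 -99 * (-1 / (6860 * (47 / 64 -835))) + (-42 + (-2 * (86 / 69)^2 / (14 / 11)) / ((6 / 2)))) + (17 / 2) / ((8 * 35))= -175569978622921 / 4185215857872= -41.95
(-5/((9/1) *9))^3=-125/531441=-0.00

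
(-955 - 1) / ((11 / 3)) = -2868 / 11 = -260.73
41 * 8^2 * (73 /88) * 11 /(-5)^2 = 23944 /25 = 957.76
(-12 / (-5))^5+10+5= 295707 / 3125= 94.63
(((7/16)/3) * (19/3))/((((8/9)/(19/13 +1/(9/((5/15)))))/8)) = 34979/2808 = 12.46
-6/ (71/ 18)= -108/ 71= -1.52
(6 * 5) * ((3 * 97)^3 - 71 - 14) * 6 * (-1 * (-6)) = 26613452880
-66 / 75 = -22 / 25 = -0.88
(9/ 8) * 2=9/ 4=2.25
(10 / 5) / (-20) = -1 / 10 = -0.10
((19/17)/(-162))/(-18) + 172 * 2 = 17052787/49572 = 344.00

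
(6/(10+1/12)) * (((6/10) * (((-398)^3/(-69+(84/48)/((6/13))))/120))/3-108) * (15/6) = 2117494512/946825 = 2236.42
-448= -448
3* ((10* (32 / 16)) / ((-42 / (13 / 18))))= -65 / 63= -1.03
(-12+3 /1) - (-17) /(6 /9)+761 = 1555 /2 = 777.50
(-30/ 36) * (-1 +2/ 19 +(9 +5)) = -415/ 38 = -10.92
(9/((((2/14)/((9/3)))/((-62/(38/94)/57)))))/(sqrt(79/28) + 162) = -832727952/265245833 + 367164* sqrt(553)/265245833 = -3.11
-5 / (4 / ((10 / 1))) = -25 / 2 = -12.50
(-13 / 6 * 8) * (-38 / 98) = 988 / 147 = 6.72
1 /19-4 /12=-16 /57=-0.28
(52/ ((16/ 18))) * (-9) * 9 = -9477/ 2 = -4738.50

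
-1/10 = -0.10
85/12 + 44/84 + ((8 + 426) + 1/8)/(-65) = 3379/3640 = 0.93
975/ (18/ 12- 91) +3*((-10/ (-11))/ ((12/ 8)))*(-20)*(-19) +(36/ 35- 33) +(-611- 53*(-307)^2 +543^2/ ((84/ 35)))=-1343099928799/ 275660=-4872306.21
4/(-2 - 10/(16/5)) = -32/41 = -0.78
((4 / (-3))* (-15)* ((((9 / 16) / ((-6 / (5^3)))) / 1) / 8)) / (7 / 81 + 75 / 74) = -5619375 / 210976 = -26.64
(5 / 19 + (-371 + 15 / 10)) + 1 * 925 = 555.76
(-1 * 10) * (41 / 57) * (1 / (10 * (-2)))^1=41 / 114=0.36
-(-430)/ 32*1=215/ 16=13.44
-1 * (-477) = 477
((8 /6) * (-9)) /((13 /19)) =-228 /13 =-17.54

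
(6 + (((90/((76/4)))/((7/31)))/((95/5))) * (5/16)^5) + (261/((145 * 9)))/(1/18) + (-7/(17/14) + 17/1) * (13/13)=2346725546171/112614440960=20.84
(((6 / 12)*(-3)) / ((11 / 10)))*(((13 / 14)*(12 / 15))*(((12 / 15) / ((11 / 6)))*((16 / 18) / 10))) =-832 / 21175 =-0.04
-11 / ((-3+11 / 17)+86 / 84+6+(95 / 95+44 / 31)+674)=-243474 / 15075251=-0.02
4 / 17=0.24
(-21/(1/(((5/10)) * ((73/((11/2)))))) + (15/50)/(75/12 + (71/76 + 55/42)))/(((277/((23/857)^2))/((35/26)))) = -192334571709/394374667599484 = -0.00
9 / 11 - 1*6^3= -2367 / 11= -215.18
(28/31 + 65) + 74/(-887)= 1809847/27497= 65.82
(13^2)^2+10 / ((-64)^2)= 58492933 / 2048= 28561.00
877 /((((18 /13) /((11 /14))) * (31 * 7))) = 125411 /54684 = 2.29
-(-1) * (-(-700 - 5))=705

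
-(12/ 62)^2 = -36/ 961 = -0.04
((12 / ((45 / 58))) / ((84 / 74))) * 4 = 17168 / 315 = 54.50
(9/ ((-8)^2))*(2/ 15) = 3/ 160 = 0.02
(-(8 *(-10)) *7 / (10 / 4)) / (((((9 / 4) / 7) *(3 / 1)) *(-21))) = -11.06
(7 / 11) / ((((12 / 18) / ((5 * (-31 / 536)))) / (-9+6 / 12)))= 55335 / 23584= 2.35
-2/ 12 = -1/ 6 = -0.17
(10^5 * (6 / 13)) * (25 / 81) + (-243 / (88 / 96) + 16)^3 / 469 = -4099164224000 / 219107889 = -18708.43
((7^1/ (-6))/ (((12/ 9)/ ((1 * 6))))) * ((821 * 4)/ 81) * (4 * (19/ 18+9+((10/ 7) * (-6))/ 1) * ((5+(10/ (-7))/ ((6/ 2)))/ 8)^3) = -131630211625/ 576108288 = -228.48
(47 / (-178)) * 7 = -329 / 178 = -1.85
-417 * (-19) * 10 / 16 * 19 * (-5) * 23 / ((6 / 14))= -201970475 / 8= -25246309.38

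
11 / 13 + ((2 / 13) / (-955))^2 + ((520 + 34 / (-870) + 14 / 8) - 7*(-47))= 45675830480957 / 53638014300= 851.56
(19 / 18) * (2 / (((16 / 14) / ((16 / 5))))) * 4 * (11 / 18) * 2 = 28.90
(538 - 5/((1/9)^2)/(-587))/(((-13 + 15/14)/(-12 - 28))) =177078160/98029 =1806.39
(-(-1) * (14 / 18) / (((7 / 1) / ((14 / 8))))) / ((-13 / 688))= -1204 / 117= -10.29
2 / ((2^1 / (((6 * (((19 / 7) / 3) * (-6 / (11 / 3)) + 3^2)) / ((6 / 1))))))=579 / 77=7.52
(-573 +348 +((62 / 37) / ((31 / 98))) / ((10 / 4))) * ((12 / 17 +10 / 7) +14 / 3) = -100113724 / 66045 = -1515.84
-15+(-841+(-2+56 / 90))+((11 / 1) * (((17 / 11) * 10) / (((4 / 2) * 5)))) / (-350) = -2700893 / 3150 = -857.43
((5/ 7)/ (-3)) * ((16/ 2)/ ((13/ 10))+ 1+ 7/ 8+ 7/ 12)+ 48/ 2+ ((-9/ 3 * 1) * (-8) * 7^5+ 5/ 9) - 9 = 880985207/ 2184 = 403381.51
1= 1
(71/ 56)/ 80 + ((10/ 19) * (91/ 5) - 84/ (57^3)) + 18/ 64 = 2731143161/ 276554880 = 9.88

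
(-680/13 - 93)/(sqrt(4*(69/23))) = -1889*sqrt(3)/78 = -41.95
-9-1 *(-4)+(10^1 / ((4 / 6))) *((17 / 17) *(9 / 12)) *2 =35 / 2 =17.50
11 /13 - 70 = -899 /13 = -69.15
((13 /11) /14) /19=13 /2926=0.00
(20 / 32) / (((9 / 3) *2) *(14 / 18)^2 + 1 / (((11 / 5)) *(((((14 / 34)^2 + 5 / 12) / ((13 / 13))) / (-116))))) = -0.01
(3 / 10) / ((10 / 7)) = 21 / 100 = 0.21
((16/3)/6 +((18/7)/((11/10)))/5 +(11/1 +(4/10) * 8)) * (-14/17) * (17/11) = -107806/5445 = -19.80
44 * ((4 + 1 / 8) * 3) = 1089 / 2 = 544.50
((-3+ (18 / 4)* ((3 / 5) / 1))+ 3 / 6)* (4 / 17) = 4 / 85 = 0.05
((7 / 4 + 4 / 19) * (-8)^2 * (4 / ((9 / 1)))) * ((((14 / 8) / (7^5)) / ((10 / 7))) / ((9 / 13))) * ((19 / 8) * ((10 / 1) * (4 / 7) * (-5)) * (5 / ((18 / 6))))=-387400 / 583443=-0.66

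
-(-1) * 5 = 5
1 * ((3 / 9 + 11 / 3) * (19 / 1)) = 76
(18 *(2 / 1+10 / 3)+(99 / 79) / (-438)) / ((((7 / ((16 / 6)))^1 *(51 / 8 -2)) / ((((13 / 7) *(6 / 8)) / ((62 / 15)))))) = 172728036 / 61320511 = 2.82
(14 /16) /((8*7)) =1 /64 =0.02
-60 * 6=-360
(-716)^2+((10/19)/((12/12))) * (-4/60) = 29221390/57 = 512655.96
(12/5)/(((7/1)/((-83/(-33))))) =332/385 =0.86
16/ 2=8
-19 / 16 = -1.19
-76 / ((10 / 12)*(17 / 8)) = -42.92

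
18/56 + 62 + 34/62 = 54571/868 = 62.87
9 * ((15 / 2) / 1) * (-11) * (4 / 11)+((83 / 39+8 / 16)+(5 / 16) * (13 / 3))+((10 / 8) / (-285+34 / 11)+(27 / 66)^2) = -62246663839 / 234137904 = -265.85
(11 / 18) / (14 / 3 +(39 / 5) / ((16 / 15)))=88 / 1725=0.05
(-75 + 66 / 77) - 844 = -918.14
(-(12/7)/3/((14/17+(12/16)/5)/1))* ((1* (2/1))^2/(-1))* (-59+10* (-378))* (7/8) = -2610520/331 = -7886.77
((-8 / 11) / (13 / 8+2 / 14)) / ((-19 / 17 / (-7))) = -53312 / 20691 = -2.58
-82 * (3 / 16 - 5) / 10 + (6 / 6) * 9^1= 3877 / 80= 48.46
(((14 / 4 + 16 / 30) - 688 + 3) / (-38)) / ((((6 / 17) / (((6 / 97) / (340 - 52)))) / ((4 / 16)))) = 347293 / 127388160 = 0.00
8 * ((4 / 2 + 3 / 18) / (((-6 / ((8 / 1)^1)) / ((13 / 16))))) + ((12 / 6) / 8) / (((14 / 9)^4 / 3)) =-25792069 / 1382976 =-18.65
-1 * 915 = -915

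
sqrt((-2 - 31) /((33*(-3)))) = sqrt(3) /3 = 0.58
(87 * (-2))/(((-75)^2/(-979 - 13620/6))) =62814/625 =100.50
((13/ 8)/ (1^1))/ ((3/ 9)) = 4.88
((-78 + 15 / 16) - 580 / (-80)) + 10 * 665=105283 / 16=6580.19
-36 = -36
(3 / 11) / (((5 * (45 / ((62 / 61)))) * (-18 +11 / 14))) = -0.00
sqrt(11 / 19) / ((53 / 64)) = 64*sqrt(209) / 1007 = 0.92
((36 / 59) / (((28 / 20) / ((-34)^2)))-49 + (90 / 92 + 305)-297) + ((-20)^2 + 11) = 874.80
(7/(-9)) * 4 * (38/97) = -1064/873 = -1.22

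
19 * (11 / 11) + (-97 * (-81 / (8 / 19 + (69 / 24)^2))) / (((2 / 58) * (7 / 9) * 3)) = 277537541 / 24647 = 11260.50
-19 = -19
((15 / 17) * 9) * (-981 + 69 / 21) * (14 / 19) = -1847880 / 323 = -5720.99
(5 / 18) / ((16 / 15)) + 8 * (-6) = -4583 / 96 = -47.74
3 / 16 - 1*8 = -125 / 16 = -7.81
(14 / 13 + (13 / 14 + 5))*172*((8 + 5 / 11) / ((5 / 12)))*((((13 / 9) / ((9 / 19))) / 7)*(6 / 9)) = 34444720 / 4851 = 7100.54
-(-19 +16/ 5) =15.80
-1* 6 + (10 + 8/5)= 28/5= 5.60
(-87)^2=7569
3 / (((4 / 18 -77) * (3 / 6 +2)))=-0.02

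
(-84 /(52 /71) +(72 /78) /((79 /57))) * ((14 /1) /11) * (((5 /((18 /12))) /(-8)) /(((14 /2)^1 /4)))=390350 /11297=34.55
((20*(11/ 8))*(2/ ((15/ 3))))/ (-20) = -11/ 20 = -0.55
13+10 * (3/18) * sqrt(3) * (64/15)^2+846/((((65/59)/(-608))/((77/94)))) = -24858451/65+4096 * sqrt(3)/135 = -382385.16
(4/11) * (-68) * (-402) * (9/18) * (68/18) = 619616/33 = 18776.24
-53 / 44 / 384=-53 / 16896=-0.00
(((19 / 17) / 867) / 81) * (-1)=-19 / 1193859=-0.00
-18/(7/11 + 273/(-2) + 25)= 44/271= 0.16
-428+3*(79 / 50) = -21163 / 50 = -423.26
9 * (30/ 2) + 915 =1050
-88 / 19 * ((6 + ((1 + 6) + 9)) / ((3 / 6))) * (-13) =50336 / 19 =2649.26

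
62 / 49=1.27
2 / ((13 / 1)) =2 / 13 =0.15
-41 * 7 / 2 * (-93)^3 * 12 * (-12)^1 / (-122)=8310616524 / 61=136239615.15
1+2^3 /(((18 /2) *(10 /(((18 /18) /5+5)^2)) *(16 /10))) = 563 /225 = 2.50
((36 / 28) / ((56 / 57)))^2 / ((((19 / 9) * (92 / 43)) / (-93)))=-498511341 / 14137088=-35.26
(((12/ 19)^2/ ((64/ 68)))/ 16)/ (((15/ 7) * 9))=119/ 86640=0.00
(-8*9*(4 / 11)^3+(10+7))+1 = 19350 / 1331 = 14.54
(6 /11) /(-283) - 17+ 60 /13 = -12.39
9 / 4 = 2.25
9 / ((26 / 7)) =63 / 26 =2.42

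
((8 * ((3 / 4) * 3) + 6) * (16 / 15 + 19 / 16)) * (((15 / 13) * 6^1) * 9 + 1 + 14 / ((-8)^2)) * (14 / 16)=100079049 / 33280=3007.18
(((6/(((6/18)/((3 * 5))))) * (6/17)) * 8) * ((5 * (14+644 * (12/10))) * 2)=101969280/17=5998192.94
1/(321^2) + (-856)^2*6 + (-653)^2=496948710826/103041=4822825.00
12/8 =3/2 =1.50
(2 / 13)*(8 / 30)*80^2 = 10240 / 39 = 262.56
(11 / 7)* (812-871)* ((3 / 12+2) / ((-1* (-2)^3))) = -26.08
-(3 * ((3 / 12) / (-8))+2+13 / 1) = -477 / 32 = -14.91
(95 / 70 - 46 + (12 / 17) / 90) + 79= 122683 / 3570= 34.36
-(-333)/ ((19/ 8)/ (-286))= -761904/ 19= -40100.21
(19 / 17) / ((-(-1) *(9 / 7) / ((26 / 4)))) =1729 / 306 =5.65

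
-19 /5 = -3.80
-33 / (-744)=11 / 248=0.04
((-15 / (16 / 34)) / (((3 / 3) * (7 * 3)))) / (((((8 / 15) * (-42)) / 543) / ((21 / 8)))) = 692325 / 7168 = 96.59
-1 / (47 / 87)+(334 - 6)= 15329 / 47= 326.15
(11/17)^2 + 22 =6479/289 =22.42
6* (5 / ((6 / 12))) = 60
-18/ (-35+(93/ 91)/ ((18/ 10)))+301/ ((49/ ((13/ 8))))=691223/ 65800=10.50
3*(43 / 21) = 43 / 7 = 6.14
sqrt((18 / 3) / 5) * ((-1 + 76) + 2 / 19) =1427 * sqrt(30) / 95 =82.27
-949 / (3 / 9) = -2847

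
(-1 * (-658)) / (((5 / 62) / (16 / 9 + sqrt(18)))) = 49121.80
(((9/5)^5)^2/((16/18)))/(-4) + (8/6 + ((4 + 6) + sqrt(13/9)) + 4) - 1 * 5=-84455678827/937500000 + sqrt(13)/3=-88.88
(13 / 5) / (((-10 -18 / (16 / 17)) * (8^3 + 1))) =-0.00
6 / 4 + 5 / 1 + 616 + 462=2169 / 2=1084.50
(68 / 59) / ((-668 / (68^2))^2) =90870848 / 1645451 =55.23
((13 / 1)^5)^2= 137858491849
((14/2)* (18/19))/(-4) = -63/38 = -1.66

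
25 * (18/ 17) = 450/ 17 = 26.47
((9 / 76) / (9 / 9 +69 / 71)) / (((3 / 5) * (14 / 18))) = 1917 / 14896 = 0.13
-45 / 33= -15 / 11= -1.36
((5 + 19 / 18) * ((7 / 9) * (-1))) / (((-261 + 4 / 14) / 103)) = 550123 / 295650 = 1.86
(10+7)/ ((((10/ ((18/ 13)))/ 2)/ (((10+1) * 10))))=517.85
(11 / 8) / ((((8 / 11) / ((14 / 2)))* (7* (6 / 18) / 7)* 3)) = 847 / 64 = 13.23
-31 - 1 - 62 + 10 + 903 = 819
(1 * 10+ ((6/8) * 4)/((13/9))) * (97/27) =15229/351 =43.39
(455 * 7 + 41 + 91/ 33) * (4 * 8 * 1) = 3409568/ 33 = 103320.24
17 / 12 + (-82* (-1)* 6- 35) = 5501 / 12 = 458.42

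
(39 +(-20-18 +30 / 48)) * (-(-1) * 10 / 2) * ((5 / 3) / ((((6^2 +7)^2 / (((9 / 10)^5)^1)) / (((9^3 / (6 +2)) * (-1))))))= -186535791 / 473344000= -0.39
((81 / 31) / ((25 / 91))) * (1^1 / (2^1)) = 7371 / 1550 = 4.76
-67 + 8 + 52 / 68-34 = -1568 / 17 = -92.24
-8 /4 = -2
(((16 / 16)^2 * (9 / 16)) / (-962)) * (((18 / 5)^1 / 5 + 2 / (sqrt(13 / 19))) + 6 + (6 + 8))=-63 / 5200-9 * sqrt(247) / 100048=-0.01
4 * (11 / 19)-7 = -89 / 19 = -4.68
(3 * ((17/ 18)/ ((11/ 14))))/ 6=119/ 198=0.60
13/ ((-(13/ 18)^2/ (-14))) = 4536/ 13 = 348.92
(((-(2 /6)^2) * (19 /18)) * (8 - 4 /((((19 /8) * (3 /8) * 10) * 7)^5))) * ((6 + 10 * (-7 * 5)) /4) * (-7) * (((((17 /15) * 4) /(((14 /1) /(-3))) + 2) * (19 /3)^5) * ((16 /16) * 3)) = -826202557004694764896 /46520462953125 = -17759981.41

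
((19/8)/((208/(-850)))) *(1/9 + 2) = -153425/7488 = -20.49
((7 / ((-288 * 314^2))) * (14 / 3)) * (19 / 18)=-931 / 766682496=-0.00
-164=-164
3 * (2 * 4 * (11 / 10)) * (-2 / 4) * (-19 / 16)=627 / 40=15.68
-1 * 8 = -8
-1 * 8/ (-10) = 4/ 5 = 0.80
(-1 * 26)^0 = 1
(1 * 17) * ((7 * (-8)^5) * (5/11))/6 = -9748480/33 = -295408.48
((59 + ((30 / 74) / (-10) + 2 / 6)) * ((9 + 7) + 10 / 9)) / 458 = 1013551 / 457542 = 2.22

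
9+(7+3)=19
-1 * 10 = -10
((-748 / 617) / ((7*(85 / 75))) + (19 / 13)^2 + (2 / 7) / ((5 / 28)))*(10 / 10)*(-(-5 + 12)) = -13077383 / 521365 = -25.08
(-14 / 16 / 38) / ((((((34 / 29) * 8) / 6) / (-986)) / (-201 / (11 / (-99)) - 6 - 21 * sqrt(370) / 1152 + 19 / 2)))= 64021125 / 2432 - 41209 * sqrt(370) / 155648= 26319.38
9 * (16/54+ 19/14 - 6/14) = 11.02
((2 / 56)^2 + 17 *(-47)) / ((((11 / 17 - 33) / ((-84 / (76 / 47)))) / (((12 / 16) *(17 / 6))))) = -5105156967 / 1872640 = -2726.18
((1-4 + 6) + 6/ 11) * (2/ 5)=78/ 55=1.42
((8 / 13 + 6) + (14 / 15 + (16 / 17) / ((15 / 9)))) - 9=-2939 / 3315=-0.89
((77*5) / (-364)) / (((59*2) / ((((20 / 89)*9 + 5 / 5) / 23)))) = -14795 / 12560392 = -0.00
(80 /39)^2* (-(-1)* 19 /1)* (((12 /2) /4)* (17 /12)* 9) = 258400 /169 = 1528.99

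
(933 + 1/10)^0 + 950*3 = 2851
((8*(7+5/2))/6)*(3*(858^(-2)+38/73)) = 531511795/26869986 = 19.78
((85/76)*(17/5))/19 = 289/1444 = 0.20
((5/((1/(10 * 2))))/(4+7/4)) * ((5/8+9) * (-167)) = -27954.35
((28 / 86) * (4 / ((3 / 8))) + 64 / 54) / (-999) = -5408 / 1159839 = -0.00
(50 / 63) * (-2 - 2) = -200 / 63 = -3.17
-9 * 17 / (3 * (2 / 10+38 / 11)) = -935 / 67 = -13.96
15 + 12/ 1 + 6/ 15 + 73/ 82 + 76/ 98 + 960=19870331/ 20090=989.07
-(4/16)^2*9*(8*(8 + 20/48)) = -303/8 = -37.88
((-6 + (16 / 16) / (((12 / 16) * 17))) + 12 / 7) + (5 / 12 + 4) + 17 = 24575 / 1428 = 17.21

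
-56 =-56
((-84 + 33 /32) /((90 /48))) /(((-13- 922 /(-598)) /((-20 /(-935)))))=17641 /213554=0.08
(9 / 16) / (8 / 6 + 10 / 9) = 81 / 352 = 0.23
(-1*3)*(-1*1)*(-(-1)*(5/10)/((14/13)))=39/28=1.39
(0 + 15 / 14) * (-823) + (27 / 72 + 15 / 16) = -880.47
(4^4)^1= 256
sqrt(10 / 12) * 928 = 464 * sqrt(30) / 3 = 847.14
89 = 89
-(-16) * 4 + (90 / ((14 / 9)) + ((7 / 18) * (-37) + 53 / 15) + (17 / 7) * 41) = 132661 / 630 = 210.57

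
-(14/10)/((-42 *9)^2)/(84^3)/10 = -1/604913702400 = -0.00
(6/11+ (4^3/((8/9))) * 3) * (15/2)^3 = 4019625/44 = 91355.11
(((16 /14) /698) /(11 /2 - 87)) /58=-4 /11548061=-0.00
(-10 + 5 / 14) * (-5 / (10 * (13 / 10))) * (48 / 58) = 8100 / 2639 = 3.07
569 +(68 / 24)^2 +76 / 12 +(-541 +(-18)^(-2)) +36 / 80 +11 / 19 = 1335641 / 30780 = 43.39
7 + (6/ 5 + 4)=61/ 5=12.20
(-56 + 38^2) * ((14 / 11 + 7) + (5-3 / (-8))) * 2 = 416747 / 11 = 37886.09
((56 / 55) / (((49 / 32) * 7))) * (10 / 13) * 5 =2560 / 7007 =0.37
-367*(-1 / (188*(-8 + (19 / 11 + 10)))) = 0.52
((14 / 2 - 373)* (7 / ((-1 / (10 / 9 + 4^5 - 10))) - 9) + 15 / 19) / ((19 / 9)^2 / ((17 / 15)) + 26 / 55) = 178432307955 / 301853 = 591123.19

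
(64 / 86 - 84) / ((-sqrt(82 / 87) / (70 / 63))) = 17900 * sqrt(7134) / 15867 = 95.29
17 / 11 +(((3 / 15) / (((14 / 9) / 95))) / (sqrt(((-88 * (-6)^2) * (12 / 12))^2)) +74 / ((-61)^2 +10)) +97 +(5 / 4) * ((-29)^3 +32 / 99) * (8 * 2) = -1646921276287 / 3377088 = -487674.97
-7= -7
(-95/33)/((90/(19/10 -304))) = 19133/1980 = 9.66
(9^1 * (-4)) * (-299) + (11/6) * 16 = 32380/3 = 10793.33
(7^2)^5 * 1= 282475249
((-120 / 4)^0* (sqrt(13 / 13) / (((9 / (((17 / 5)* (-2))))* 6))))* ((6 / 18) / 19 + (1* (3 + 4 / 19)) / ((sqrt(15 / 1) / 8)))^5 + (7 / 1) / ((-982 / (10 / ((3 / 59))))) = -4234683280879304* sqrt(15) / 10153553461875-238949410859312 / 10495567894275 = -1638.05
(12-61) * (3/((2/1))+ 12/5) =-1911/10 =-191.10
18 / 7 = 2.57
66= 66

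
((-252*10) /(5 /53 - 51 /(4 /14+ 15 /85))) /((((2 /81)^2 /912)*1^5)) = 5494320493200 /160691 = 34191837.09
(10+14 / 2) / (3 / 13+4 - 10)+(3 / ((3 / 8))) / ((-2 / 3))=-1121 / 75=-14.95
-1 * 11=-11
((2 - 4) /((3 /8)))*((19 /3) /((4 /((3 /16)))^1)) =-19 /12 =-1.58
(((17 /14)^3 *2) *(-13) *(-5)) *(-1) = -232.76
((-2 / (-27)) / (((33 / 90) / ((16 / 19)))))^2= 102400 / 3538161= 0.03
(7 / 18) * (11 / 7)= 11 / 18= 0.61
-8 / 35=-0.23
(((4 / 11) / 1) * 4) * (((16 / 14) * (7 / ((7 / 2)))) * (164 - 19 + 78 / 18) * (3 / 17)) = 16384 / 187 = 87.61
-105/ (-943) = 105/ 943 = 0.11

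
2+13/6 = 25/6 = 4.17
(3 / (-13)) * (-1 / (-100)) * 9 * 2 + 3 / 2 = 474 / 325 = 1.46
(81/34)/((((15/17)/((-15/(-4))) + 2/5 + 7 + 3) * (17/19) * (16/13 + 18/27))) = 0.13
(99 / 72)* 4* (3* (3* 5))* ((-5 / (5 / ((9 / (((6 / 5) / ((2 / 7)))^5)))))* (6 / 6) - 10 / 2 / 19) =-66.84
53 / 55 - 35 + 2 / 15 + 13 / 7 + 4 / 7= -36353 / 1155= -31.47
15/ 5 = 3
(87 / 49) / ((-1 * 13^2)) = -87 / 8281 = -0.01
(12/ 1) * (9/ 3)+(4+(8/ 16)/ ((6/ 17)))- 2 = 473/ 12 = 39.42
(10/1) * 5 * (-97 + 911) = 40700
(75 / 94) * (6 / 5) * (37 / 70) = 333 / 658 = 0.51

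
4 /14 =2 /7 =0.29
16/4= 4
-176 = -176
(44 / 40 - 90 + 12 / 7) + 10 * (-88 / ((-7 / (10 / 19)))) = -27957 / 1330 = -21.02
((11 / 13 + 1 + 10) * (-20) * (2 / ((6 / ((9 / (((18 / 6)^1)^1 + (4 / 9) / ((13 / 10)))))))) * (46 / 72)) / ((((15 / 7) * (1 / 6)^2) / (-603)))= 23401224 / 17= 1376542.59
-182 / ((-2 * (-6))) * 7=-637 / 6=-106.17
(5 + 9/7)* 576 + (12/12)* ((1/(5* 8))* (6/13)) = 6589461/1820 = 3620.58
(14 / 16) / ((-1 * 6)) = -7 / 48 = -0.15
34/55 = 0.62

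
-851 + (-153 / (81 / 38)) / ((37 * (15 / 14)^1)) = -4259789 / 4995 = -852.81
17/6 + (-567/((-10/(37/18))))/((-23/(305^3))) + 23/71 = -2817418624205/19596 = -143775190.05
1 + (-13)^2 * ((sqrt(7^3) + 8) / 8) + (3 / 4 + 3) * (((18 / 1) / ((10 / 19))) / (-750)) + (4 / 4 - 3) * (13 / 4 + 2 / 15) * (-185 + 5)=1779.07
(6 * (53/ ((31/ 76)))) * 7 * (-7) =-1184232/ 31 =-38201.03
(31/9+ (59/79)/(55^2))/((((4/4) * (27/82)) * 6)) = 303758996/174212775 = 1.74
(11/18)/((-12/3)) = -11/72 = -0.15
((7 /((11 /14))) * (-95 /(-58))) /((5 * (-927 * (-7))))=133 /295713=0.00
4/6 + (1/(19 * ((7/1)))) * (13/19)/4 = 20255/30324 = 0.67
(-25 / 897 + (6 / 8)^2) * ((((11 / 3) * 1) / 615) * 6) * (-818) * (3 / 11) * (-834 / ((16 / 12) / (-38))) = -24864410211 / 245180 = -101412.88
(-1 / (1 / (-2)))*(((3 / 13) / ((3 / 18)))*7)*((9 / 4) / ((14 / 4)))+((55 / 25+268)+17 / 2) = 37851 / 130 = 291.16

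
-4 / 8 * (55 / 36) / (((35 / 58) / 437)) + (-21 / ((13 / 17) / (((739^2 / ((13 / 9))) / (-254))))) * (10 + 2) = 2650094394187 / 5408676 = 489971.00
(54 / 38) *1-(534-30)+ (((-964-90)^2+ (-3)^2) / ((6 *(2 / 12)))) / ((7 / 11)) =232116482 / 133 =1745236.71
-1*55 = -55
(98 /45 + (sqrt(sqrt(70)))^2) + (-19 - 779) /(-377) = 72856 /16965 + sqrt(70) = 12.66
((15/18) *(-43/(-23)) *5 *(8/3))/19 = 4300/3933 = 1.09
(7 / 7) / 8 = 1 / 8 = 0.12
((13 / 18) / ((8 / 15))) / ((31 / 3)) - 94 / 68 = -1.25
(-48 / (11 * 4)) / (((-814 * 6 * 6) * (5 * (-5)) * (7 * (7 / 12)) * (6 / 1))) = -1 / 16452975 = -0.00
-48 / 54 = -0.89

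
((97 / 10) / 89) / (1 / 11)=1067 / 890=1.20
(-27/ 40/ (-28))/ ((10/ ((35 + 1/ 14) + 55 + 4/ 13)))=444123/ 2038400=0.22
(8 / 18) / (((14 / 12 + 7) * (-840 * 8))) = -1 / 123480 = -0.00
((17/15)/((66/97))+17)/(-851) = -18479/842490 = -0.02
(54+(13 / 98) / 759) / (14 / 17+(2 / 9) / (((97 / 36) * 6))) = 64.50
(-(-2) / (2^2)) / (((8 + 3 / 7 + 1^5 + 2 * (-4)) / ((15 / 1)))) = 21 / 4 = 5.25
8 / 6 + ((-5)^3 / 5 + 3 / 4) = -22.92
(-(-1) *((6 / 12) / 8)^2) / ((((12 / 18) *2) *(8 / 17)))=51 / 8192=0.01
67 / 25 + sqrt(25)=192 / 25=7.68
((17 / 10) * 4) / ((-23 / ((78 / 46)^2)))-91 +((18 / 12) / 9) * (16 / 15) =-10038391 / 109503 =-91.67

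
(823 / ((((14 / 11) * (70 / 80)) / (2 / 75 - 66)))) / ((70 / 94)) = -8421317872 / 128625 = -65471.86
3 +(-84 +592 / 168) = -1627 / 21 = -77.48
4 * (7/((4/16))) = 112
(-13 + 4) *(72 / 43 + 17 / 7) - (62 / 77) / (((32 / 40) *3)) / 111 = -81435155 / 2205126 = -36.93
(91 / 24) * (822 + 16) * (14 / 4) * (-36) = -800709 / 2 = -400354.50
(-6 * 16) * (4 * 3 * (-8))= 9216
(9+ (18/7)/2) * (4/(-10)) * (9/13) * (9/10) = -5832/2275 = -2.56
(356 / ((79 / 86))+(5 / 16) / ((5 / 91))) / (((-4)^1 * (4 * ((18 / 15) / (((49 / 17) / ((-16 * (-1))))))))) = -121776025 / 33005568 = -3.69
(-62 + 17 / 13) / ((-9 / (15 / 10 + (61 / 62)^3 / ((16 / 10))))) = 1050643183 / 74358336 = 14.13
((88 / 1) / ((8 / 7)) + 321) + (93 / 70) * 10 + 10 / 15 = 8651 / 21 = 411.95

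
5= 5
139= 139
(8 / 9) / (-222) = -4 / 999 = -0.00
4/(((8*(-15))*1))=-1/30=-0.03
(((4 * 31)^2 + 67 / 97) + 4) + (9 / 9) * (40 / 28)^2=15382.73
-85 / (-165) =17 / 33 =0.52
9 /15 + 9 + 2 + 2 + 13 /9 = 677 /45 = 15.04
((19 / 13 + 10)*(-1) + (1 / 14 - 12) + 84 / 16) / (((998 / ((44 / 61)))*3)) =-24211 / 5539898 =-0.00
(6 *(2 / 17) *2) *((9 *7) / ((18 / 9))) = 756 / 17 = 44.47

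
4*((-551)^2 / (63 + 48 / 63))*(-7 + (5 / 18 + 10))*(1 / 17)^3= 250774426 / 19735521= 12.71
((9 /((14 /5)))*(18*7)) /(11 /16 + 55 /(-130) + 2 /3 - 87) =-252720 /53707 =-4.71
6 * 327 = 1962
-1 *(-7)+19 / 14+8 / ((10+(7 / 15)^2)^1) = 294183 / 32186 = 9.14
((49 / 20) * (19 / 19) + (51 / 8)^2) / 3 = 13789 / 960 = 14.36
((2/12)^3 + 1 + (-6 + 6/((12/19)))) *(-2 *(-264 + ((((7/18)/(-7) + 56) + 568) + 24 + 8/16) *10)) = -13618108/243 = -56041.60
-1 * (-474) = 474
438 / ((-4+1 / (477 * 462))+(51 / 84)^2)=-5405333472 / 44814571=-120.62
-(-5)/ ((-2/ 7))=-35/ 2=-17.50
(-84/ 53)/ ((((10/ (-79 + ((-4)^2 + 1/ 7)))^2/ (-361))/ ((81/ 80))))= 42457932/ 1855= 22888.37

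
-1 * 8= -8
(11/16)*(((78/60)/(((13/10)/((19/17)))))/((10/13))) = 2717/2720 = 1.00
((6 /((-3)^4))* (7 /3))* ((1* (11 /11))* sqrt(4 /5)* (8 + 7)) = 28* sqrt(5) /27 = 2.32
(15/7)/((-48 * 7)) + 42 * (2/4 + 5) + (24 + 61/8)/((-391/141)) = 2926685/13328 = 219.59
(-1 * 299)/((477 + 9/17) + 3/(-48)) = -81328/129871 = -0.63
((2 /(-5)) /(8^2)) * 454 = -227 /80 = -2.84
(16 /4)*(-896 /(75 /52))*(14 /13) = -200704 /75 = -2676.05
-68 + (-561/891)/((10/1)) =-18377/270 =-68.06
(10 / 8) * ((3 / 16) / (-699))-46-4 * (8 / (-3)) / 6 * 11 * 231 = 200029553 / 44736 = 4471.33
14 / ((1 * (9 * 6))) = 7 / 27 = 0.26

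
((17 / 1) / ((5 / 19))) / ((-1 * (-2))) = 323 / 10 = 32.30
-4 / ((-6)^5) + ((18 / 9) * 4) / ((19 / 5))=77779 / 36936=2.11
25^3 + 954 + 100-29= 16650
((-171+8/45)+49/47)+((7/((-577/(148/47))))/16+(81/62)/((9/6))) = -25560304997/151324020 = -168.91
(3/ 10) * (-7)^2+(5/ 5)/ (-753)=110681/ 7530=14.70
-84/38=-42/19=-2.21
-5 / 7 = -0.71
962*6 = 5772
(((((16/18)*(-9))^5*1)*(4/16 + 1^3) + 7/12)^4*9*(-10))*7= -2042716421150530329069635/1152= -1773191337804279799539.61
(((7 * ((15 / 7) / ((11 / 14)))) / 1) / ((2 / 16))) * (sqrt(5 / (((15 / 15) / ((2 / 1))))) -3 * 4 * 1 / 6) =-3360 / 11 + 1680 * sqrt(10) / 11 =177.51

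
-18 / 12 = -3 / 2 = -1.50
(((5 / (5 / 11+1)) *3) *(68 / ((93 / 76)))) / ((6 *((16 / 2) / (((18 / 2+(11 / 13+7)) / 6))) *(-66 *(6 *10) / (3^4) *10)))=-70737 / 1031680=-0.07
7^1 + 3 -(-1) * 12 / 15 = 54 / 5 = 10.80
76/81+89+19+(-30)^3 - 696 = -2234552/81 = -27587.06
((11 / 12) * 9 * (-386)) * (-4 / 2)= 6369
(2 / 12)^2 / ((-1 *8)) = -1 / 288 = -0.00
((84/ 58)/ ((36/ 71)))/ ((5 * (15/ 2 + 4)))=497/ 10005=0.05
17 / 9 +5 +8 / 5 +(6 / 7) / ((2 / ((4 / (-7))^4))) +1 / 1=9.53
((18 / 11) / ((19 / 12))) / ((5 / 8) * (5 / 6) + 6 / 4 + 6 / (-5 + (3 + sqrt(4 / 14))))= -0.50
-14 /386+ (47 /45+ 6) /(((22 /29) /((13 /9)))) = 23002867 /1719630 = 13.38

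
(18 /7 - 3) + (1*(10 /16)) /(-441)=-1517 /3528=-0.43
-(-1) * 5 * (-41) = -205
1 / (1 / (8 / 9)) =8 / 9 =0.89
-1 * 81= -81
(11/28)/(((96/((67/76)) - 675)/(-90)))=11055/177002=0.06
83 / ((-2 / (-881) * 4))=9140.38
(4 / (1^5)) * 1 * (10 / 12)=10 / 3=3.33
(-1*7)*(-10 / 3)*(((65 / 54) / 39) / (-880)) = -35 / 42768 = -0.00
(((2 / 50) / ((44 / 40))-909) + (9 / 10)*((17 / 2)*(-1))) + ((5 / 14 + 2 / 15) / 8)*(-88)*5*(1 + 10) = -1121137 / 924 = -1213.35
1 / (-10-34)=-1 / 44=-0.02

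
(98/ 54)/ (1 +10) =49/ 297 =0.16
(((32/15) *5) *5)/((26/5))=400/39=10.26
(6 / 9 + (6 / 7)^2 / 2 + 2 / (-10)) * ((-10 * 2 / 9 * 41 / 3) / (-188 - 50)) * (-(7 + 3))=-502660 / 472311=-1.06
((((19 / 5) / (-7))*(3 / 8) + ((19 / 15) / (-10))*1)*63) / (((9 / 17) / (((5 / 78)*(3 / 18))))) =-0.42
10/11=0.91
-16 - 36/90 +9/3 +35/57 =-3644/285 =-12.79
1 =1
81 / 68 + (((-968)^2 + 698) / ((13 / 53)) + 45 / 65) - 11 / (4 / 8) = 3379532305 / 884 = 3823000.35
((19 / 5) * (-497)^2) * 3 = 14079513 / 5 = 2815902.60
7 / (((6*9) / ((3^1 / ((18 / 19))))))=0.41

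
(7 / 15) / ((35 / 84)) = 28 / 25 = 1.12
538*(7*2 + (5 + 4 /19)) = 196370 /19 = 10335.26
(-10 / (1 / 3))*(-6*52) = 9360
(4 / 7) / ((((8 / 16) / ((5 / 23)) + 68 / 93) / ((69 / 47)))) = 256680 / 927451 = 0.28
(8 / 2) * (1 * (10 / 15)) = 8 / 3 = 2.67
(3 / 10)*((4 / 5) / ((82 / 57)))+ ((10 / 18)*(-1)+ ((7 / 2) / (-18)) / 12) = -179303 / 442800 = -0.40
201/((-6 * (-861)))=67/1722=0.04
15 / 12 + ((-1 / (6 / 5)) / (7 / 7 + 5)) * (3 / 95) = 71 / 57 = 1.25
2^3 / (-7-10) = -8 / 17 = -0.47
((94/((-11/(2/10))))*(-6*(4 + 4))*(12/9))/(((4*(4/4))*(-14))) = -752/385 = -1.95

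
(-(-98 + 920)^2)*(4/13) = -2702736/13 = -207902.77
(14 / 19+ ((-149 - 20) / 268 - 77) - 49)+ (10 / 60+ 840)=714.27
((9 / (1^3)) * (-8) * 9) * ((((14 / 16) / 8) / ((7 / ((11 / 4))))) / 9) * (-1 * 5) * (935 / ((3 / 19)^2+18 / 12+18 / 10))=278466375 / 64016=4349.95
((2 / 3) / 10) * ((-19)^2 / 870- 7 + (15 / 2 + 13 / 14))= 0.12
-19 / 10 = -1.90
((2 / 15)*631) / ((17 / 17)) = 1262 / 15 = 84.13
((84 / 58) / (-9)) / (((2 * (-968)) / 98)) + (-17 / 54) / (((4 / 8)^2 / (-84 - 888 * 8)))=1143429733 / 126324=9051.56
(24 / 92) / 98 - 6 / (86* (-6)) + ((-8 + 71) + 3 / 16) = 63.20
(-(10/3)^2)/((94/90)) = -500/47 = -10.64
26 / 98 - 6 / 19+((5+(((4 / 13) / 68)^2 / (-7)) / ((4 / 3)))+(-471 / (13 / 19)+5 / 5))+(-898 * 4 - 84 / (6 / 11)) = -805460976199 / 181883884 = -4428.44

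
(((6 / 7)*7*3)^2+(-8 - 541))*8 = -1800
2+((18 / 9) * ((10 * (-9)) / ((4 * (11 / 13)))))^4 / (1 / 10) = 1171179535532 / 14641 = 79993138.14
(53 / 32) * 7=371 / 32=11.59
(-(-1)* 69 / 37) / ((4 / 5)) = 345 / 148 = 2.33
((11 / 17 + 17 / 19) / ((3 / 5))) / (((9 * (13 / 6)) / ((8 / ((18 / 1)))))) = 6640 / 113373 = 0.06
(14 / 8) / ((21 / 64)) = 16 / 3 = 5.33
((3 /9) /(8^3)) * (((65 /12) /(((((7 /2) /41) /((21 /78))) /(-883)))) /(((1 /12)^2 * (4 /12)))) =-543045 /128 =-4242.54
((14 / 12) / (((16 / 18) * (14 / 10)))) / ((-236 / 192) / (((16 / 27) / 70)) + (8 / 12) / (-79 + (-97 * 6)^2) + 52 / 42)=-284461800 / 43680350491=-0.01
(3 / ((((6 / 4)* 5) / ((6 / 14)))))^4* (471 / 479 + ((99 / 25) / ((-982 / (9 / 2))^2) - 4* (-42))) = 12903021615069 / 88412689859375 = 0.15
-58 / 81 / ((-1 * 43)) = 0.02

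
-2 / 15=-0.13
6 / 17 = 0.35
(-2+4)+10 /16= 21 /8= 2.62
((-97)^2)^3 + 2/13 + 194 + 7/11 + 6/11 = 832972005124.34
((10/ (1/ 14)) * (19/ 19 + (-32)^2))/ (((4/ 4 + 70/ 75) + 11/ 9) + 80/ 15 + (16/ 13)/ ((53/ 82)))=317801250/ 23017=13807.24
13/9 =1.44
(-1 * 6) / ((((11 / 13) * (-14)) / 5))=195 / 77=2.53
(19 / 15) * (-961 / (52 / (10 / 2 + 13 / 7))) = -73036 / 455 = -160.52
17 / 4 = 4.25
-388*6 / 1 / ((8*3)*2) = -97 / 2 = -48.50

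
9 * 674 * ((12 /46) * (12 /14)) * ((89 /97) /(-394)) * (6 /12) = -4858866 /3076549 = -1.58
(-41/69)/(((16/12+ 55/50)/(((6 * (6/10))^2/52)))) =-0.06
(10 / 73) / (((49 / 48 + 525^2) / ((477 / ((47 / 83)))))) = 19003680 / 45392298119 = 0.00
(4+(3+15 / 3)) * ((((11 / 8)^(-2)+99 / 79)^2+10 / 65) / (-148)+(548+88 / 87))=6587.87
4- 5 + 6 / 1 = 5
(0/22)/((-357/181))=0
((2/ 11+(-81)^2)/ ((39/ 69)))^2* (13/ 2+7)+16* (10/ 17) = 1264788405266099/ 695266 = 1819143184.43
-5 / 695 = -1 / 139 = -0.01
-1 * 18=-18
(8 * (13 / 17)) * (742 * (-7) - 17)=-31879.06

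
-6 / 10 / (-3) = 1 / 5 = 0.20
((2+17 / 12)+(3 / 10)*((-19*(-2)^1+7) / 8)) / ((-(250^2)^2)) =-49 / 37500000000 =-0.00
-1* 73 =-73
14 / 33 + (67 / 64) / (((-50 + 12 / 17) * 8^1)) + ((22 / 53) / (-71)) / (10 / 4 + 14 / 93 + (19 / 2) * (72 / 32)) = 36479825139551 / 86579585664000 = 0.42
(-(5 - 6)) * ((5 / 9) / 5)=1 / 9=0.11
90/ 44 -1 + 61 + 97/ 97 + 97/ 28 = 66.51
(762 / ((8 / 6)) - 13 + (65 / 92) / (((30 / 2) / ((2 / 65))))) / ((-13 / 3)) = -192683 / 1495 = -128.88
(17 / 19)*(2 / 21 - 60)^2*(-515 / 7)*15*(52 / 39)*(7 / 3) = -277106956400 / 25137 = -11023867.46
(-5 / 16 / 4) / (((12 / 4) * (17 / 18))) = -15 / 544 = -0.03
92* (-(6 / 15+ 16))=-1508.80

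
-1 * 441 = -441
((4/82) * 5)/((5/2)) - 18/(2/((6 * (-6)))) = 13288/41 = 324.10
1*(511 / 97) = 511 / 97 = 5.27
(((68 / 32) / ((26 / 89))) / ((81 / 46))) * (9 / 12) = 34799 / 11232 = 3.10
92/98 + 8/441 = 422/441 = 0.96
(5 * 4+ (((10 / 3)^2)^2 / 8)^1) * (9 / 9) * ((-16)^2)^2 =188088320 / 81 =2322078.02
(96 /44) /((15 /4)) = 32 /55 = 0.58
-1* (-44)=44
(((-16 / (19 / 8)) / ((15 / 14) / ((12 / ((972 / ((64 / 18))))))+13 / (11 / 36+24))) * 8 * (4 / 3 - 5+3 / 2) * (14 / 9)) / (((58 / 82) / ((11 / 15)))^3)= 3829560972869632 / 471864977000253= 8.12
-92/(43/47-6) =4324/239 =18.09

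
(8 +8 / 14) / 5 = 12 / 7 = 1.71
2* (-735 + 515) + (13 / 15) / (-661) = -4362613 / 9915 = -440.00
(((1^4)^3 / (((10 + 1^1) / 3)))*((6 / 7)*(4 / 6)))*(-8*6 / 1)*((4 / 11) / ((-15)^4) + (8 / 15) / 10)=-1901056 / 4764375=-0.40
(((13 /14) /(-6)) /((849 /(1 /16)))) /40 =-13 /45642240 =-0.00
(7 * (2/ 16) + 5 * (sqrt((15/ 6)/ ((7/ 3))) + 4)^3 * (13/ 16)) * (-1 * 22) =-96437/ 14 -491205 * sqrt(210)/ 1568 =-11428.05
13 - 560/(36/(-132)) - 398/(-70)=217562/105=2072.02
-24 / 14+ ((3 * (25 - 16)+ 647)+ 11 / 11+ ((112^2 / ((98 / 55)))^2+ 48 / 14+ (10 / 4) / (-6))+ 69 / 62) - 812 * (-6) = 49567149.41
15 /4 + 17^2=1171 /4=292.75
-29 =-29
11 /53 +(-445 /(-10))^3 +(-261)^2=66246749 /424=156242.33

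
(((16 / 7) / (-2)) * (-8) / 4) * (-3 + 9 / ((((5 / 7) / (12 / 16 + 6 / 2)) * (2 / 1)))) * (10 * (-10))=-33000 / 7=-4714.29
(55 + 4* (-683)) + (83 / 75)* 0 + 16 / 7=-18723 / 7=-2674.71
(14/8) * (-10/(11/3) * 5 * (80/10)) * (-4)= 8400/11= 763.64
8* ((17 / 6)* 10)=680 / 3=226.67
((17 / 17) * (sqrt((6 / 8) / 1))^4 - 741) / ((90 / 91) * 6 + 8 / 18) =-9702693 / 83584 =-116.08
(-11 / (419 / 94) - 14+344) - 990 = -277574 / 419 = -662.47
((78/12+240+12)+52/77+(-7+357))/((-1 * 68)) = -93813/10472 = -8.96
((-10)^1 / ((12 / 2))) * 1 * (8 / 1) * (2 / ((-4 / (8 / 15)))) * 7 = 224 / 9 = 24.89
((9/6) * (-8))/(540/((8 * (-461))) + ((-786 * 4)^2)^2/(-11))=40568/30028927112700399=0.00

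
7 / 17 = 0.41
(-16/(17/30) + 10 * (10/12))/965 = -203/9843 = -0.02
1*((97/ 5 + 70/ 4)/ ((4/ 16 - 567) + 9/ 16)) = -0.07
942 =942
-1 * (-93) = 93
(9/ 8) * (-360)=-405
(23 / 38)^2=529 / 1444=0.37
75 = 75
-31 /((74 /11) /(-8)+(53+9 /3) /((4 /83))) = -1364 /51091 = -0.03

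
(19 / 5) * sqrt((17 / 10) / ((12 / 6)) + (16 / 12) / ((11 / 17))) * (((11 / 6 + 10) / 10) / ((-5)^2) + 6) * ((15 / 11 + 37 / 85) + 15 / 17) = 432078943 * sqrt(316965) / 2314125000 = 105.12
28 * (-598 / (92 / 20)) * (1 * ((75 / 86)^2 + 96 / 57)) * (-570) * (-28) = -262607326800 / 1849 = -142026677.56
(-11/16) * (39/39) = -11/16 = -0.69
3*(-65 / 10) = -39 / 2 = -19.50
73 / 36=2.03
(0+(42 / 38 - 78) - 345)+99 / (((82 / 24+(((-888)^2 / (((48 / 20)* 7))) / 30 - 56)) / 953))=-867510300 / 2413133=-359.50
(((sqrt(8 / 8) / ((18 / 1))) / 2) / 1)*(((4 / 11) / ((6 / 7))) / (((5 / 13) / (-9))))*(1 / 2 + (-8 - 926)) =169897 / 660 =257.42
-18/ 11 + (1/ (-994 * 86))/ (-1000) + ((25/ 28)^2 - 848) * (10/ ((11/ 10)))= -50706370258923/ 6582268000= -7703.48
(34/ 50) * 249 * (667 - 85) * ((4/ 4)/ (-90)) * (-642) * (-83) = -7293094962/ 125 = -58344759.70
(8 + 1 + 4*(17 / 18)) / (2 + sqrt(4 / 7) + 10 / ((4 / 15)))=127190 / 393039 - 920*sqrt(7) / 393039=0.32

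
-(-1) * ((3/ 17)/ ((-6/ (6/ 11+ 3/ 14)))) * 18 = -1053/ 2618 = -0.40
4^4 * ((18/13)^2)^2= 940.93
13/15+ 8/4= 43/15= 2.87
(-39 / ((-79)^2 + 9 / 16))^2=0.00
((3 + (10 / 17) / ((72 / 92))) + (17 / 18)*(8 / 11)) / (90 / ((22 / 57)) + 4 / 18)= 7470 / 392819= 0.02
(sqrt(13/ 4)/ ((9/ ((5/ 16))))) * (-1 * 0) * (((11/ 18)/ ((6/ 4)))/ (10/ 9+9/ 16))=0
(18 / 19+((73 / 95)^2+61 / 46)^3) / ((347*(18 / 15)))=571495491670626179 / 29793796536310350000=0.02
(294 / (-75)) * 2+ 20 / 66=-6218 / 825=-7.54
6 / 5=1.20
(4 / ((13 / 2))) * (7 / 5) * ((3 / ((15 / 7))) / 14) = 0.09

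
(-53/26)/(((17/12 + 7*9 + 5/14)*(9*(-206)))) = 371/21856497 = 0.00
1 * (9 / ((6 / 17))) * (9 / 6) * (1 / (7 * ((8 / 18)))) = 1377 / 112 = 12.29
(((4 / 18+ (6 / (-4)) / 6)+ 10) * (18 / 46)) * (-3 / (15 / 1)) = -359 / 460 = -0.78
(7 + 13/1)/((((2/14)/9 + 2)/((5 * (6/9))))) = 4200/127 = 33.07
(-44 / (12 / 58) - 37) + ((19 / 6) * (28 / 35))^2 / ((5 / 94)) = -145139 / 1125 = -129.01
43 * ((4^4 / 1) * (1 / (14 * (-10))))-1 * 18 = -3382 / 35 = -96.63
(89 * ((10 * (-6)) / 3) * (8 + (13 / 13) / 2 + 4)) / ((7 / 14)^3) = -178000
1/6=0.17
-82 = -82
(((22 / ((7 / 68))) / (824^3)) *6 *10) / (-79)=-2805 / 9668448496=-0.00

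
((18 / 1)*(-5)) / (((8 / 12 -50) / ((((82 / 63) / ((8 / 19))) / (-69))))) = -3895 / 47656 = -0.08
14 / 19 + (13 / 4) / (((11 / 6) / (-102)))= -37637 / 209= -180.08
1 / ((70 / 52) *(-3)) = -26 / 105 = -0.25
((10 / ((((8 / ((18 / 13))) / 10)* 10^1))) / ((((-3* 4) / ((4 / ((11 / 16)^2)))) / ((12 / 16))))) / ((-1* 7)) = 1440 / 11011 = 0.13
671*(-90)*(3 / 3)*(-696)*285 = 11978960400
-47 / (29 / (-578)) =936.76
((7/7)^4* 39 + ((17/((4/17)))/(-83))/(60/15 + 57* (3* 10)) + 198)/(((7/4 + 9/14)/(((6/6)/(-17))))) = -5.83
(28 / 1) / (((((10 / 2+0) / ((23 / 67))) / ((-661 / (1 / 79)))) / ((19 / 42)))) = -45639406 / 1005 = -45412.34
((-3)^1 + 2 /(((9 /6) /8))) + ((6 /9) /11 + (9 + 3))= 217 /11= 19.73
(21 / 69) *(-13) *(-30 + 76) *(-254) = 46228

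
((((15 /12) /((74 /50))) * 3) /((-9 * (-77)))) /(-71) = -125 /2427348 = -0.00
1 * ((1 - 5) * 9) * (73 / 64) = -657 / 16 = -41.06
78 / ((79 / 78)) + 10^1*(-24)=-162.99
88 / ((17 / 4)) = 352 / 17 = 20.71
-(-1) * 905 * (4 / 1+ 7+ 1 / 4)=40725 / 4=10181.25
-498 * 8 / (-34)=1992 / 17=117.18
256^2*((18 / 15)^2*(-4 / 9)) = -1048576 / 25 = -41943.04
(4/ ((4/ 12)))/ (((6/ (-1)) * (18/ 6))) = -2/ 3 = -0.67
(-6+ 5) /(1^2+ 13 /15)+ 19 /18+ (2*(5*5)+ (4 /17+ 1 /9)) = 72637 /1428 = 50.87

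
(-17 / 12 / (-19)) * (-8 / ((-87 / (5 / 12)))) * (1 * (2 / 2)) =85 / 29754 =0.00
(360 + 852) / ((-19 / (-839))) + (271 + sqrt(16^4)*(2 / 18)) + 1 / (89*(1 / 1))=819068684 / 15219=53818.82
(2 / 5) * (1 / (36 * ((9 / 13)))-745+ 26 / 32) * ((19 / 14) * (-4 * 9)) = 3664777 / 252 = 14542.77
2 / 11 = 0.18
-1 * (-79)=79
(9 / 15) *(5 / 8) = 3 / 8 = 0.38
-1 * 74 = -74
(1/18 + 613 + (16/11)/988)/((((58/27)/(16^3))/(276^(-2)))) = 1918858688/125044491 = 15.35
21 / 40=0.52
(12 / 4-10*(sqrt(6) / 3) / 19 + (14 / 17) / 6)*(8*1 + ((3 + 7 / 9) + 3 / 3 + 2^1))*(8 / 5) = 34048 / 459-112*sqrt(6) / 27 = 64.02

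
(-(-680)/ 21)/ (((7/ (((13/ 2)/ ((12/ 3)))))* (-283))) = -1105/ 41601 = -0.03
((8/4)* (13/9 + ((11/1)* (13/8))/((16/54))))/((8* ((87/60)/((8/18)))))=4.73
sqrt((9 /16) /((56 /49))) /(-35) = -0.02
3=3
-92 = -92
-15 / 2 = -7.50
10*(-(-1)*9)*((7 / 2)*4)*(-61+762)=883260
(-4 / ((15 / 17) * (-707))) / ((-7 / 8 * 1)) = -544 / 74235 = -0.01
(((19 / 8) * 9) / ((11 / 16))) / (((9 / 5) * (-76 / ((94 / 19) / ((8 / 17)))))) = -3995 / 1672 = -2.39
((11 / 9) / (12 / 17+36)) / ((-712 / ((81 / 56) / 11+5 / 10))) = -6613 / 223921152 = -0.00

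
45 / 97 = 0.46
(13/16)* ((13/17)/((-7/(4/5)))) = -169/2380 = -0.07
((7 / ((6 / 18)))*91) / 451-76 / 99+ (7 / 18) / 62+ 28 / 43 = 89319155 / 21642588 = 4.13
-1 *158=-158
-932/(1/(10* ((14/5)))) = -26096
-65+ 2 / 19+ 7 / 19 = -1226 / 19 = -64.53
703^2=494209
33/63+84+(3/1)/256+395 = 2577983/5376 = 479.54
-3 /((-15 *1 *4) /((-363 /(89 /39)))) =-14157 /1780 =-7.95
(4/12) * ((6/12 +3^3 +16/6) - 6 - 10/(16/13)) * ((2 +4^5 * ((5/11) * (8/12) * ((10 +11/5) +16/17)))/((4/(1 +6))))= 280370405/7344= 38176.80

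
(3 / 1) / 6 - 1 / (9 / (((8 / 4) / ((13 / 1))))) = 113 / 234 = 0.48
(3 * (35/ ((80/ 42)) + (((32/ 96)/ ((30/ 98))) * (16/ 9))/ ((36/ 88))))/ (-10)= -673799/ 97200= -6.93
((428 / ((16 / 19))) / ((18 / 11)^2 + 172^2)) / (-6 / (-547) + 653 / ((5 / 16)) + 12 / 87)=19510934795 / 2373509618955168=0.00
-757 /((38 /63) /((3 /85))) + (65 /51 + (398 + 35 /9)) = 10432303 /29070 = 358.87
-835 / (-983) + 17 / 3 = 19216 / 2949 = 6.52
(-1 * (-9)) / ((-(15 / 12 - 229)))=36 / 911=0.04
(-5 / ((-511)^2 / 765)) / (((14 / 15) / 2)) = -57375 / 1827847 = -0.03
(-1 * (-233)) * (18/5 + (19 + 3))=5964.80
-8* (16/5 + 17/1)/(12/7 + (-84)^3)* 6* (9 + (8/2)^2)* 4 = 56560/345743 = 0.16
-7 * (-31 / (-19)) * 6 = -68.53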